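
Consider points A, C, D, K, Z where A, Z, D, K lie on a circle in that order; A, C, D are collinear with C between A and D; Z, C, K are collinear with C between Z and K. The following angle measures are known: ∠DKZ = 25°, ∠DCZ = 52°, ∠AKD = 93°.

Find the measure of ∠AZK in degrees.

∠AZK = 27°

1. ∠DAZ = 25°  [same arc ZD]
2. ∠ACZ = 128°  [linear pair at C on AD]
3. ∠AZK = 27°  [△ACZ]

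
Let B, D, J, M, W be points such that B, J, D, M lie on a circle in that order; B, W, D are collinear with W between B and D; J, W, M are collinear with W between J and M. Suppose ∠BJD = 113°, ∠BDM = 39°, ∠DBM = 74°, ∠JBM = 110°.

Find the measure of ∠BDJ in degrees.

1. ∠BJM = 39°  [same arc BM]
2. ∠BMJ = 31°  [△BJM]
3. ∠BDJ = 31°  [same arc BJ]

∠BDJ = 31°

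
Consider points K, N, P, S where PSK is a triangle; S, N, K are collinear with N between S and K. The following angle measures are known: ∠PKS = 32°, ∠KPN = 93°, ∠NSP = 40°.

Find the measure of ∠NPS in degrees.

1. ∠NKP = 32°  [N on ray KS]
2. ∠KNP = 55°  [△PNK]
3. ∠PNS = 125°  [linear pair at N on SK]
4. ∠NPS = 15°  [△PSN]

∠NPS = 15°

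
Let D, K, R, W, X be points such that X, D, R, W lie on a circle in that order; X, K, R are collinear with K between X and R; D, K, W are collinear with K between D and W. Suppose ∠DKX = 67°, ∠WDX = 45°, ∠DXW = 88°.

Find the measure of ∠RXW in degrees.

∠RXW = 20°

1. ∠RKW = 67°  [vertical angles at K]
2. ∠DWX = 47°  [△XDW]
3. ∠WKX = 113°  [linear pair at K on XR]
4. ∠RXW = 20°  [△XKW]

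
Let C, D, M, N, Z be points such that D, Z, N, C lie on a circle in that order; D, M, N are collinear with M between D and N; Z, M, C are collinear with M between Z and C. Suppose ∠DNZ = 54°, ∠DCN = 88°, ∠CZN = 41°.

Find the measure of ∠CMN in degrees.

1. ∠DCZ = 54°  [same arc DZ]
2. ∠CDN = 41°  [same arc NC]
3. ∠CMD = 85°  [△DMC]
4. ∠CMN = 95°  [linear pair at M on DN]

∠CMN = 95°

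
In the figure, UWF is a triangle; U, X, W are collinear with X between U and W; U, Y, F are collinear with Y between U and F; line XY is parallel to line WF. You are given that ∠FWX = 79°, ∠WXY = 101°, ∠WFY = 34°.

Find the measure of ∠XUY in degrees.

1. ∠FWU = 79°  [X on ray WU]
2. ∠UFW = 34°  [Y on ray FU]
3. ∠FUW = 67°  [△UWF]
4. ∠XUY = 67°  [X on UW, Y on UF]

∠XUY = 67°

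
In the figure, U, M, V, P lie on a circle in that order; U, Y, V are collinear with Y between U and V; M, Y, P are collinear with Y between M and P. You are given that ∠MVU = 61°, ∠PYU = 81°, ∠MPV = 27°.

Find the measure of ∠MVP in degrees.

1. ∠MYV = 81°  [vertical angles at Y]
2. ∠PMV = 38°  [△MYV]
3. ∠MVP = 115°  [△MVP]

∠MVP = 115°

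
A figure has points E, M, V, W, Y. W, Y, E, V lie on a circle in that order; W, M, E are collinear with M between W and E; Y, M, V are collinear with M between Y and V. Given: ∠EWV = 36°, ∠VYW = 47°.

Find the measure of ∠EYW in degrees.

1. ∠VEW = 47°  [same arc WV]
2. ∠EVW = 97°  [△WEV]
3. ∠EYW = 83°  [cyclic WYEV, opposite ∠Y+∠V]

∠EYW = 83°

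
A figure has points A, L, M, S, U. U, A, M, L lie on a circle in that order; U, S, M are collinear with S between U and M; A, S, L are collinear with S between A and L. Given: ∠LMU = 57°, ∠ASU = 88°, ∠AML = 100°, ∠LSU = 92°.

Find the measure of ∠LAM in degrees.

∠LAM = 45°

1. ∠LSM = 88°  [vertical angles at S]
2. ∠ALM = 35°  [△MSL]
3. ∠LAM = 45°  [△AML]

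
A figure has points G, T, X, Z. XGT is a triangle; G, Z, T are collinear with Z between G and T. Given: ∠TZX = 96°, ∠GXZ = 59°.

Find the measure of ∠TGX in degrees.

∠TGX = 37°

1. ∠GZX = 84°  [linear pair at Z on GT]
2. ∠XGZ = 37°  [△XGZ]
3. ∠TGX = 37°  [Z on ray GT]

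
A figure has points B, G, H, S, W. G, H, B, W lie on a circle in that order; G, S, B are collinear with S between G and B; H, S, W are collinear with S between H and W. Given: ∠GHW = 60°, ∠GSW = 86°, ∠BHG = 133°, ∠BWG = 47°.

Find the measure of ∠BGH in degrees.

∠BGH = 26°

1. ∠GBW = 60°  [same arc GW]
2. ∠BSW = 94°  [linear pair at S on GB]
3. ∠BWH = 26°  [△BSW]
4. ∠BGH = 26°  [same arc HB]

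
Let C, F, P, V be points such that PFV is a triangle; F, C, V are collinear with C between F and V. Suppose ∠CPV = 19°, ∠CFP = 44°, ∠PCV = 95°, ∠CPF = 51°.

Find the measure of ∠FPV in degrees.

1. ∠CVP = 66°  [△PCV]
2. ∠PFV = 44°  [C on ray FV]
3. ∠FVP = 66°  [C on ray VF]
4. ∠FPV = 70°  [△PFV]

∠FPV = 70°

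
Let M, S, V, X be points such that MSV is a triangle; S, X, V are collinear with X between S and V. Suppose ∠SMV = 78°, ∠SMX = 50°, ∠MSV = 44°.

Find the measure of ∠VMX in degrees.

1. ∠MVS = 58°  [△MSV]
2. ∠MSX = 44°  [X on ray SV]
3. ∠MVX = 58°  [X on ray VS]
4. ∠MXS = 86°  [△MSX]
5. ∠MXV = 94°  [linear pair at X on SV]
6. ∠VMX = 28°  [△MXV]

∠VMX = 28°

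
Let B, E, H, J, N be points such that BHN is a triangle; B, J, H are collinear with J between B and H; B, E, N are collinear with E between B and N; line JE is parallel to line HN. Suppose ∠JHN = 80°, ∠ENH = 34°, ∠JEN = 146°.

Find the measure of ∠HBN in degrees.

1. ∠BHN = 80°  [J on ray HB]
2. ∠BNH = 34°  [E on ray NB]
3. ∠HBN = 66°  [△BHN]

∠HBN = 66°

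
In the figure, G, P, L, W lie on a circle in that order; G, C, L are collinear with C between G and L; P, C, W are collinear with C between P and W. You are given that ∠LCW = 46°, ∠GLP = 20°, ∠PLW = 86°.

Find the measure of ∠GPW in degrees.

1. ∠GWP = 20°  [same arc GP]
2. ∠PGW = 94°  [cyclic GPLW, opposite ∠G+∠L]
3. ∠GPW = 66°  [△GPW]

∠GPW = 66°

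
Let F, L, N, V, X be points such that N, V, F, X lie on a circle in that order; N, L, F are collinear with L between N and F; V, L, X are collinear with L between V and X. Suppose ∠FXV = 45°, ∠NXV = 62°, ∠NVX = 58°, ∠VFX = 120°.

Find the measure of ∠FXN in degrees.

1. ∠FVX = 15°  [△VFX]
2. ∠NFX = 58°  [same arc NX]
3. ∠FNX = 15°  [same arc FX]
4. ∠FXN = 107°  [△NFX]

∠FXN = 107°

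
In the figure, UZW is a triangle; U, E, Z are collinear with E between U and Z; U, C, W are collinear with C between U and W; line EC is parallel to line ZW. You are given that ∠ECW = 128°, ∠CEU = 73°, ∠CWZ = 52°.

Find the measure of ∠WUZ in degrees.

1. ∠ECU = 52°  [linear pair at C on UW]
2. ∠CUE = 55°  [△UEC]
3. ∠WUZ = 55°  [E on UZ, C on UW]

∠WUZ = 55°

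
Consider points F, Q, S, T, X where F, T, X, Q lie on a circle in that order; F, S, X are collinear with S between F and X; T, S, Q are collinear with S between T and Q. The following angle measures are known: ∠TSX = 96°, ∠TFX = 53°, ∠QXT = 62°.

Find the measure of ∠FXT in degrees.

∠FXT = 19°

1. ∠TQX = 53°  [same arc TX]
2. ∠QTX = 65°  [△TXQ]
3. ∠FXT = 19°  [△TSX]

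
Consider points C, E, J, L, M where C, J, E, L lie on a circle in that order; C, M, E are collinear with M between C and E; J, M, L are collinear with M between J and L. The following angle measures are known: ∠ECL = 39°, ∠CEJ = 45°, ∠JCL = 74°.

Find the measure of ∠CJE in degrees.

1. ∠EJL = 39°  [same arc EL]
2. ∠CLJ = 45°  [same arc CJ]
3. ∠EMJ = 96°  [△JME]
4. ∠CJL = 61°  [△CJL]
5. ∠CMJ = 84°  [linear pair at M on CE]
6. ∠ECJ = 35°  [△CMJ]
7. ∠CJE = 100°  [△CJE]

∠CJE = 100°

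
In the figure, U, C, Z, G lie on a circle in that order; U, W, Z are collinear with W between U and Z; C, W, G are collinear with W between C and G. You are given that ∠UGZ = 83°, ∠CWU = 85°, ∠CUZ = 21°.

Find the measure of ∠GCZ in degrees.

1. ∠UCZ = 97°  [cyclic UCZG, opposite ∠C+∠G]
2. ∠CWZ = 95°  [linear pair at W on UZ]
3. ∠CZU = 62°  [△UCZ]
4. ∠GCZ = 23°  [△CWZ]

∠GCZ = 23°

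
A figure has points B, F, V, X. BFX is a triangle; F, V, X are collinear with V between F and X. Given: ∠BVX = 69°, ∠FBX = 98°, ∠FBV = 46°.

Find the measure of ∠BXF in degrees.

1. ∠BVF = 111°  [linear pair at V on FX]
2. ∠BFV = 23°  [△BFV]
3. ∠BFX = 23°  [V on ray FX]
4. ∠BXF = 59°  [△BFX]

∠BXF = 59°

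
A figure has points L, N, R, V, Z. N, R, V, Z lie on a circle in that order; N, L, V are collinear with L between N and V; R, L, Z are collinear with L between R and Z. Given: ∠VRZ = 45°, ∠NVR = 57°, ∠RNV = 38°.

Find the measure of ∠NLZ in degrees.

1. ∠VNZ = 45°  [same arc VZ]
2. ∠NZR = 57°  [same arc NR]
3. ∠NLZ = 78°  [△NLZ]

∠NLZ = 78°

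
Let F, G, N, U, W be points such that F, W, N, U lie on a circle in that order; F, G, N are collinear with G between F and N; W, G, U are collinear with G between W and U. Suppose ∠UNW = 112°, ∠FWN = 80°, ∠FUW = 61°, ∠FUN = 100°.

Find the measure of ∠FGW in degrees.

∠FGW = 90°

1. ∠UFW = 68°  [cyclic FWNU, opposite ∠F+∠N]
2. ∠FNW = 61°  [same arc FW]
3. ∠FWU = 51°  [△FWU]
4. ∠NFW = 39°  [△FWN]
5. ∠FGW = 90°  [△FGW]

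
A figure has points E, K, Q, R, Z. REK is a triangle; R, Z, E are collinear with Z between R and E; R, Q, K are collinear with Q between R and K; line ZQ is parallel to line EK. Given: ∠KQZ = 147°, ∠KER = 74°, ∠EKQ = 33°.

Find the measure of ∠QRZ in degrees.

∠QRZ = 73°

1. ∠RQZ = 33°  [linear pair at Q on RK]
2. ∠QZR = 74°  [ZQ∥EK, corresponding at Z]
3. ∠QRZ = 73°  [△RZQ]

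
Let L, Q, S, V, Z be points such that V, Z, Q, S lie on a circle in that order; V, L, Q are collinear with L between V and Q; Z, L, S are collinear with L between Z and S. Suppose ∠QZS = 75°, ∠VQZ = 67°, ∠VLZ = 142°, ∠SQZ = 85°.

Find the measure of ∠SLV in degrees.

1. ∠QVS = 75°  [same arc QS]
2. ∠VSZ = 67°  [same arc VZ]
3. ∠SLV = 38°  [△VLS]

∠SLV = 38°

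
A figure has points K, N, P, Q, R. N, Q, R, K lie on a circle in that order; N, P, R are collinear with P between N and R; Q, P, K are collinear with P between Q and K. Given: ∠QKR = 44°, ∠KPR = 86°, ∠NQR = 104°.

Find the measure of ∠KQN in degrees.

1. ∠QNR = 44°  [same arc QR]
2. ∠NPQ = 86°  [vertical angles at P]
3. ∠KQN = 50°  [△NPQ]

∠KQN = 50°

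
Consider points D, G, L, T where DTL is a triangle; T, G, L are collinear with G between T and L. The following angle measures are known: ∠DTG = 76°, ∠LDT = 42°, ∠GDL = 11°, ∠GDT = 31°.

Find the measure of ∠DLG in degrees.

∠DLG = 62°

1. ∠DTL = 76°  [G on ray TL]
2. ∠DLT = 62°  [△DTL]
3. ∠DLG = 62°  [G on ray LT]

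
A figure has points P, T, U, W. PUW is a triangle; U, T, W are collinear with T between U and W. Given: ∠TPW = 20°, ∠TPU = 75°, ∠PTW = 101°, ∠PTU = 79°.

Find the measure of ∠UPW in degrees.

1. ∠PWT = 59°  [△PTW]
2. ∠PUT = 26°  [△PUT]
3. ∠PWU = 59°  [T on ray WU]
4. ∠PUW = 26°  [T on ray UW]
5. ∠UPW = 95°  [△PUW]

∠UPW = 95°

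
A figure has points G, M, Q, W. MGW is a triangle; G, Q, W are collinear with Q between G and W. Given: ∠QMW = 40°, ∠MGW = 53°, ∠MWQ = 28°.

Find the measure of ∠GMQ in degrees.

∠GMQ = 59°

1. ∠MQW = 112°  [△MQW]
2. ∠MGQ = 53°  [Q on ray GW]
3. ∠GQM = 68°  [linear pair at Q on GW]
4. ∠GMQ = 59°  [△MGQ]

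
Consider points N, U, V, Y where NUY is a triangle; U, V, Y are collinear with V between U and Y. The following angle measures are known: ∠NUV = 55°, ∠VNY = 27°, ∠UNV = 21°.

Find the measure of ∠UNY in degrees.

∠UNY = 48°

1. ∠NVU = 104°  [△NUV]
2. ∠NUY = 55°  [V on ray UY]
3. ∠NVY = 76°  [linear pair at V on UY]
4. ∠NYV = 77°  [△NVY]
5. ∠NYU = 77°  [V on ray YU]
6. ∠UNY = 48°  [△NUY]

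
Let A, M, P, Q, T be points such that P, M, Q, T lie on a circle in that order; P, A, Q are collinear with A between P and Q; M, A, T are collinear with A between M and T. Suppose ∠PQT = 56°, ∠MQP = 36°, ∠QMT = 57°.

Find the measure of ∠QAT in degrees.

1. ∠MTP = 36°  [same arc PM]
2. ∠QPT = 57°  [same arc QT]
3. ∠PAT = 87°  [△PAT]
4. ∠QAT = 93°  [linear pair at A on PQ]

∠QAT = 93°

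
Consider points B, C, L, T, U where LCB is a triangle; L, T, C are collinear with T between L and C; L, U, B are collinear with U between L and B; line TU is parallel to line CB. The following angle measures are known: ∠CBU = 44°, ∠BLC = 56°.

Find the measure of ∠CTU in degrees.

∠CTU = 100°

1. ∠CBL = 44°  [U on ray BL]
2. ∠BCL = 80°  [△LCB]
3. ∠LTU = 80°  [TU∥CB, corresponding at T]
4. ∠CTU = 100°  [linear pair at T on LC]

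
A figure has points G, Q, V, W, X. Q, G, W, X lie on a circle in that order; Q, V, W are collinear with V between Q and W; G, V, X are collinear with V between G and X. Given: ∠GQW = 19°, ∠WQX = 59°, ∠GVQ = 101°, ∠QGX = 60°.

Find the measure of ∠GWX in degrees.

∠GWX = 102°

1. ∠GXW = 19°  [same arc GW]
2. ∠WGX = 59°  [same arc WX]
3. ∠GWX = 102°  [△GWX]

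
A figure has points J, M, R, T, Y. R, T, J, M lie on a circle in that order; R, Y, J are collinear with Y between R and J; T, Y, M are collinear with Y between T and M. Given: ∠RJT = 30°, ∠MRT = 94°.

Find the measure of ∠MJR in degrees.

∠MJR = 56°

1. ∠RMT = 30°  [same arc RT]
2. ∠MTR = 56°  [△RTM]
3. ∠MJR = 56°  [same arc RM]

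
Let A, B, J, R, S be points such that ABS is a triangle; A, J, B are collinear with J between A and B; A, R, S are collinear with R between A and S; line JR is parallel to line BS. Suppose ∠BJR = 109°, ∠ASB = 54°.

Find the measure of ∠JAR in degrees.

∠JAR = 55°

1. ∠AJR = 71°  [linear pair at J on AB]
2. ∠ARJ = 54°  [JR∥BS, corresponding at R]
3. ∠JAR = 55°  [△AJR]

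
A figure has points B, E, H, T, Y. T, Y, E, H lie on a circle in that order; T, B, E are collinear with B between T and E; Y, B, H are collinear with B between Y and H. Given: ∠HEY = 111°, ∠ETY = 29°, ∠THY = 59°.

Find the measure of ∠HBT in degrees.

1. ∠EHY = 29°  [same arc YE]
2. ∠TEY = 59°  [same arc TY]
3. ∠EYH = 40°  [△YEH]
4. ∠EBY = 81°  [△YBE]
5. ∠HBT = 81°  [vertical angles at B]

∠HBT = 81°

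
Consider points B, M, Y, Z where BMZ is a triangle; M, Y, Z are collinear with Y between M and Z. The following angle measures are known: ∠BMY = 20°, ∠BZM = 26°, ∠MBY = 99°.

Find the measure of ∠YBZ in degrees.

∠YBZ = 35°

1. ∠BYM = 61°  [△BMY]
2. ∠BZY = 26°  [Y on ray ZM]
3. ∠BYZ = 119°  [linear pair at Y on MZ]
4. ∠YBZ = 35°  [△BYZ]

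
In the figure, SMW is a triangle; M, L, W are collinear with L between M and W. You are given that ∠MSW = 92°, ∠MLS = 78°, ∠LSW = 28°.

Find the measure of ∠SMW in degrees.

∠SMW = 38°

1. ∠SLW = 102°  [linear pair at L on MW]
2. ∠LWS = 50°  [△SLW]
3. ∠MWS = 50°  [L on ray WM]
4. ∠SMW = 38°  [△SMW]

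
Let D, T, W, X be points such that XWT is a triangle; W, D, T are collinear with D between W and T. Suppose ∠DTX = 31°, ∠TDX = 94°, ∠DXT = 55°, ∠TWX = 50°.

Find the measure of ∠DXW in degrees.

∠DXW = 44°

1. ∠WDX = 86°  [linear pair at D on WT]
2. ∠DWX = 50°  [D on ray WT]
3. ∠DXW = 44°  [△XWD]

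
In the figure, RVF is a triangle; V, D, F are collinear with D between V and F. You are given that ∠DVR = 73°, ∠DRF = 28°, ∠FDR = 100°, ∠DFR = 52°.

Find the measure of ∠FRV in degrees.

1. ∠FVR = 73°  [D on ray VF]
2. ∠RFV = 52°  [D on ray FV]
3. ∠FRV = 55°  [△RVF]

∠FRV = 55°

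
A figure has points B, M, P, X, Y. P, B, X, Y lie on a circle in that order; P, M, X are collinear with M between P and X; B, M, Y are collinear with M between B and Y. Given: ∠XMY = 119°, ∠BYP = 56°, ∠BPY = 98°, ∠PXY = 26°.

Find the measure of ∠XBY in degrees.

1. ∠BYX = 35°  [△XMY]
2. ∠BXY = 82°  [cyclic PBXY, opposite ∠P+∠X]
3. ∠XBY = 63°  [△BXY]

∠XBY = 63°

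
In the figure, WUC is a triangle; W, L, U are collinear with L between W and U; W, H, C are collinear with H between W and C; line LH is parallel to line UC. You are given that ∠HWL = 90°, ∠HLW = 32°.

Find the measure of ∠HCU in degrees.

1. ∠LHW = 58°  [△WLH]
2. ∠CHL = 122°  [linear pair at H on WC]
3. ∠HCU = 58°  [LH∥UC, co-interior at C–H]

∠HCU = 58°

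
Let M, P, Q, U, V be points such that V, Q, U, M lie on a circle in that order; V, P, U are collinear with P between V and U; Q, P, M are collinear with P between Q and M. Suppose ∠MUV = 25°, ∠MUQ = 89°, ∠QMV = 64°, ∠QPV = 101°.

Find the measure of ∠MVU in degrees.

∠MVU = 37°

1. ∠QUV = 64°  [same arc VQ]
2. ∠QPU = 79°  [linear pair at P on VU]
3. ∠MQU = 37°  [△QPU]
4. ∠MVU = 37°  [same arc UM]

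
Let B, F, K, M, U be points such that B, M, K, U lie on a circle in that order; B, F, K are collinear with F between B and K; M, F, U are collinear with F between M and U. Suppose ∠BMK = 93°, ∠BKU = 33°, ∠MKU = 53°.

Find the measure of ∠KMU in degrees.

1. ∠BUK = 87°  [cyclic BMKU, opposite ∠M+∠U]
2. ∠KBU = 60°  [△BKU]
3. ∠KMU = 60°  [same arc KU]

∠KMU = 60°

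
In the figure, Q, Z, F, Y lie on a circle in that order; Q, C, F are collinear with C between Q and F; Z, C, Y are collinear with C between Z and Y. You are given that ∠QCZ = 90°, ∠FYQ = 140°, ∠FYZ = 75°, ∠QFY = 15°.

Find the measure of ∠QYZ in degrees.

∠QYZ = 65°

1. ∠FCY = 90°  [vertical angles at C]
2. ∠FQY = 25°  [△QFY]
3. ∠QCY = 90°  [linear pair at C on QF]
4. ∠QYZ = 65°  [△QCY]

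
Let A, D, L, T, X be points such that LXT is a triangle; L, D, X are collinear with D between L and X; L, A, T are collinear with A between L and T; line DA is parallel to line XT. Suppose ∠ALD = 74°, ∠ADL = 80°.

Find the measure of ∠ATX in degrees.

1. ∠DAL = 26°  [△LDA]
2. ∠DAT = 154°  [linear pair at A on LT]
3. ∠ATX = 26°  [DA∥XT, co-interior at T–A]

∠ATX = 26°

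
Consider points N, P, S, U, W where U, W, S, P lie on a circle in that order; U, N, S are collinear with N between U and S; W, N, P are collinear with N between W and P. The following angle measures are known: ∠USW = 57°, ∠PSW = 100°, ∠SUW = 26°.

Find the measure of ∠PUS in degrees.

∠PUS = 54°

1. ∠UPW = 57°  [same arc UW]
2. ∠SWU = 97°  [△UWS]
3. ∠PUW = 80°  [cyclic UWSP, opposite ∠U+∠S]
4. ∠PWU = 43°  [△UWP]
5. ∠SPU = 83°  [cyclic UWSP, opposite ∠W+∠P]
6. ∠PSU = 43°  [same arc UP]
7. ∠PUS = 54°  [△USP]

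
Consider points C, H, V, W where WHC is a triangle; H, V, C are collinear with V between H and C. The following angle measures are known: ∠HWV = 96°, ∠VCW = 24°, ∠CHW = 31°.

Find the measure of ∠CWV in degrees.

∠CWV = 29°

1. ∠VHW = 31°  [V on ray HC]
2. ∠HVW = 53°  [△WHV]
3. ∠CVW = 127°  [linear pair at V on HC]
4. ∠CWV = 29°  [△WVC]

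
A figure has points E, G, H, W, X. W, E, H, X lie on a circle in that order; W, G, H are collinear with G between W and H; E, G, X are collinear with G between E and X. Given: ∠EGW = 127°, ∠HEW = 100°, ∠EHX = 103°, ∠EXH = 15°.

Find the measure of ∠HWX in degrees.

∠HWX = 62°

1. ∠HGX = 127°  [vertical angles at G]
2. ∠HXW = 80°  [cyclic WEHX, opposite ∠E+∠X]
3. ∠WHX = 38°  [△HGX]
4. ∠HWX = 62°  [△WHX]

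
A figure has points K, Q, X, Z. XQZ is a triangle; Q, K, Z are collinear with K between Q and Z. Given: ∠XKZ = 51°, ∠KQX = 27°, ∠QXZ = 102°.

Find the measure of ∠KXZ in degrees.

1. ∠XQZ = 27°  [K on ray QZ]
2. ∠QZX = 51°  [△XQZ]
3. ∠KZX = 51°  [K on ray ZQ]
4. ∠KXZ = 78°  [△XKZ]

∠KXZ = 78°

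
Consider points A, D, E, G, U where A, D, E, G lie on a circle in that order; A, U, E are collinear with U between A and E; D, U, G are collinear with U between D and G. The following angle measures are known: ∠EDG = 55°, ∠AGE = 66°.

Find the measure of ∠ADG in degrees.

∠ADG = 59°

1. ∠EAG = 55°  [same arc EG]
2. ∠AEG = 59°  [△AEG]
3. ∠ADG = 59°  [same arc AG]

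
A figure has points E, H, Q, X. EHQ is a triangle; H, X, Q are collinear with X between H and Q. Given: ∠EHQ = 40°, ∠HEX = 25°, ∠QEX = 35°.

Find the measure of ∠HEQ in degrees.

∠HEQ = 60°

1. ∠EHX = 40°  [X on ray HQ]
2. ∠EXH = 115°  [△EHX]
3. ∠EXQ = 65°  [linear pair at X on HQ]
4. ∠EQX = 80°  [△EXQ]
5. ∠EQH = 80°  [X on ray QH]
6. ∠HEQ = 60°  [△EHQ]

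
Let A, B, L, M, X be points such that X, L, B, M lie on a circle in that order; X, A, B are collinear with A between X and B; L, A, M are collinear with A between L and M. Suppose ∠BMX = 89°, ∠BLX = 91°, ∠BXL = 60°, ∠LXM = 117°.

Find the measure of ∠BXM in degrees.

1. ∠BML = 60°  [same arc LB]
2. ∠LBM = 63°  [cyclic XLBM, opposite ∠X+∠B]
3. ∠BLM = 57°  [△LBM]
4. ∠BXM = 57°  [same arc BM]

∠BXM = 57°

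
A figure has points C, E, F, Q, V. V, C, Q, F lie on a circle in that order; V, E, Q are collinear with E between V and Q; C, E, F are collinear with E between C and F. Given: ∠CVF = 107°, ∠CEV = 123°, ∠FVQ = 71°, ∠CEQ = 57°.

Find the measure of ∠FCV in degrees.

∠FCV = 21°

1. ∠CQF = 73°  [cyclic VCQF, opposite ∠V+∠Q]
2. ∠FEQ = 123°  [vertical angles at E]
3. ∠FCQ = 71°  [same arc QF]
4. ∠CFQ = 36°  [△CQF]
5. ∠FQV = 21°  [△QEF]
6. ∠FCV = 21°  [same arc VF]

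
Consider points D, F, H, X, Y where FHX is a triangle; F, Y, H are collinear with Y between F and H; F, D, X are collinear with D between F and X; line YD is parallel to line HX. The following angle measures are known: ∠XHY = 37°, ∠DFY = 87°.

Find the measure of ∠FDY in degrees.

∠FDY = 56°

1. ∠FHX = 37°  [Y on ray HF]
2. ∠HFX = 87°  [Y on FH, D on FX]
3. ∠FXH = 56°  [△FHX]
4. ∠FDY = 56°  [YD∥HX, corresponding at D]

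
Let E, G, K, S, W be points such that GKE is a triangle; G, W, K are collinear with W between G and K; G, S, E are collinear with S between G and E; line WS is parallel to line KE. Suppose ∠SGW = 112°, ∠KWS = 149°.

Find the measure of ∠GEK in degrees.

1. ∠GWS = 31°  [linear pair at W on GK]
2. ∠GSW = 37°  [△GWS]
3. ∠GEK = 37°  [WS∥KE, corresponding at S]

∠GEK = 37°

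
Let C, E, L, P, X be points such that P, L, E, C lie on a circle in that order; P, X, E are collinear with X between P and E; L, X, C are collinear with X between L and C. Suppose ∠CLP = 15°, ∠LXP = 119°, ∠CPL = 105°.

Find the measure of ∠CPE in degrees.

1. ∠LCP = 60°  [△PLC]
2. ∠CXE = 119°  [vertical angles at X]
3. ∠CXP = 61°  [linear pair at X on PE]
4. ∠CPE = 59°  [△PXC]

∠CPE = 59°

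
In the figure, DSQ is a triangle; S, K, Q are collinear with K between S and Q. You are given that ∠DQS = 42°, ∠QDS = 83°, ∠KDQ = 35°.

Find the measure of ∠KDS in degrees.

1. ∠DSQ = 55°  [△DSQ]
2. ∠DQK = 42°  [K on ray QS]
3. ∠DKQ = 103°  [△DKQ]
4. ∠DSK = 55°  [K on ray SQ]
5. ∠DKS = 77°  [linear pair at K on SQ]
6. ∠KDS = 48°  [△DSK]

∠KDS = 48°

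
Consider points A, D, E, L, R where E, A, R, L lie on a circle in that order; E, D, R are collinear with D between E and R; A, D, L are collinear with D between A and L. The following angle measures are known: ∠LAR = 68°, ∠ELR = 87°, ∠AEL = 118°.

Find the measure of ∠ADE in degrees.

∠ADE = 105°

1. ∠LER = 68°  [same arc RL]
2. ∠ERL = 25°  [△ERL]
3. ∠ARL = 62°  [cyclic EARL, opposite ∠E+∠R]
4. ∠EAL = 25°  [same arc EL]
5. ∠ALR = 50°  [△ARL]
6. ∠AER = 50°  [same arc AR]
7. ∠ADE = 105°  [△EDA]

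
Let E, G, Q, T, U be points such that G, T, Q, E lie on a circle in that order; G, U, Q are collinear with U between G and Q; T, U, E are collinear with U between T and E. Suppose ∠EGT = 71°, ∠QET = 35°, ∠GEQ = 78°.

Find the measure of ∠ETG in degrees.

∠ETG = 66°

1. ∠QGT = 35°  [same arc TQ]
2. ∠GTQ = 102°  [cyclic GTQE, opposite ∠T+∠E]
3. ∠GQT = 43°  [△GTQ]
4. ∠GET = 43°  [same arc GT]
5. ∠ETG = 66°  [△GTE]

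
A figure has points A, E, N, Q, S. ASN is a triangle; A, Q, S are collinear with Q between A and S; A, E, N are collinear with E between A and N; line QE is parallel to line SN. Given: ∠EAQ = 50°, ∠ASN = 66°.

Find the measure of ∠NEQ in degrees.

∠NEQ = 116°

1. ∠NAS = 50°  [Q on AS, E on AN]
2. ∠ANS = 64°  [△ASN]
3. ∠AEQ = 64°  [QE∥SN, corresponding at E]
4. ∠NEQ = 116°  [linear pair at E on AN]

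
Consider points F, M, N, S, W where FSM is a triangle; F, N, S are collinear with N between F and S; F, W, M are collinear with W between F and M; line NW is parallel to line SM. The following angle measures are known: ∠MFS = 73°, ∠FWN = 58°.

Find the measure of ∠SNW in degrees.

1. ∠NFW = 73°  [N on FS, W on FM]
2. ∠FNW = 49°  [△FNW]
3. ∠SNW = 131°  [linear pair at N on FS]

∠SNW = 131°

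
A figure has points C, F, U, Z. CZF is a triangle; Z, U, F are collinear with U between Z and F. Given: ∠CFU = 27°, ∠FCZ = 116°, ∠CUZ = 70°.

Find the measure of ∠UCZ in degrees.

1. ∠CFZ = 27°  [U on ray FZ]
2. ∠CZF = 37°  [△CZF]
3. ∠CZU = 37°  [U on ray ZF]
4. ∠UCZ = 73°  [△CZU]

∠UCZ = 73°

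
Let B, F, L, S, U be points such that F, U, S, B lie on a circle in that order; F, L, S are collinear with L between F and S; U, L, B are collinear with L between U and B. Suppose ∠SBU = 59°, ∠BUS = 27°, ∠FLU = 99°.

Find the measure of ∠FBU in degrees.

∠FBU = 72°

1. ∠SFU = 59°  [same arc US]
2. ∠BSU = 94°  [△USB]
3. ∠BUF = 22°  [△FLU]
4. ∠BFU = 86°  [cyclic FUSB, opposite ∠F+∠S]
5. ∠FBU = 72°  [△FUB]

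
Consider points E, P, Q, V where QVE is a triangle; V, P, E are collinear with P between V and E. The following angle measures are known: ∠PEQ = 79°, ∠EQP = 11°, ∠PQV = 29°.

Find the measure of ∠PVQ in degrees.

1. ∠EPQ = 90°  [△QPE]
2. ∠QPV = 90°  [linear pair at P on VE]
3. ∠PVQ = 61°  [△QVP]

∠PVQ = 61°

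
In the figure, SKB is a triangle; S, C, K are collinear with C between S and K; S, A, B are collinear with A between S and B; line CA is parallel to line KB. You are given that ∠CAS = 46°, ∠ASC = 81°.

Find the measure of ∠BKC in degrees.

1. ∠ACS = 53°  [△SCA]
2. ∠ACK = 127°  [linear pair at C on SK]
3. ∠BKC = 53°  [CA∥KB, co-interior at K–C]

∠BKC = 53°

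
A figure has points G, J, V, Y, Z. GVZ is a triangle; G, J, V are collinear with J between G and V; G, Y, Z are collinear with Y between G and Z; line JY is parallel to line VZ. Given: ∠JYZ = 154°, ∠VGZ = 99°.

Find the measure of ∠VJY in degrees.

∠VJY = 125°

1. ∠GYJ = 26°  [linear pair at Y on GZ]
2. ∠JGY = 99°  [J on GV, Y on GZ]
3. ∠GJY = 55°  [△GJY]
4. ∠VJY = 125°  [linear pair at J on GV]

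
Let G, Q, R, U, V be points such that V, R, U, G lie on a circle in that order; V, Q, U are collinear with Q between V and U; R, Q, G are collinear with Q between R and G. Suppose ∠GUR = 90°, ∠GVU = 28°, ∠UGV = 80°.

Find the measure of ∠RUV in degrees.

∠RUV = 18°

1. ∠GRU = 28°  [same arc UG]
2. ∠URV = 100°  [cyclic VRUG, opposite ∠R+∠G]
3. ∠RGU = 62°  [△RUG]
4. ∠RVU = 62°  [same arc RU]
5. ∠RUV = 18°  [△VRU]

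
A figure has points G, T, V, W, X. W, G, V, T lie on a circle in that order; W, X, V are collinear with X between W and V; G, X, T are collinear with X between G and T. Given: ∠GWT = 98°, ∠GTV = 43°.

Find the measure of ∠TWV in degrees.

1. ∠GVT = 82°  [cyclic WGVT, opposite ∠W+∠V]
2. ∠TGV = 55°  [△GVT]
3. ∠TWV = 55°  [same arc VT]

∠TWV = 55°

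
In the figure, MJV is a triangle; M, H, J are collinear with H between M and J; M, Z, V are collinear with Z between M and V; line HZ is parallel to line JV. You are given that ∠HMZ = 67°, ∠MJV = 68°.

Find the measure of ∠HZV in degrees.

∠HZV = 135°

1. ∠JMV = 67°  [H on MJ, Z on MV]
2. ∠JVM = 45°  [△MJV]
3. ∠HZM = 45°  [HZ∥JV, corresponding at Z]
4. ∠HZV = 135°  [linear pair at Z on MV]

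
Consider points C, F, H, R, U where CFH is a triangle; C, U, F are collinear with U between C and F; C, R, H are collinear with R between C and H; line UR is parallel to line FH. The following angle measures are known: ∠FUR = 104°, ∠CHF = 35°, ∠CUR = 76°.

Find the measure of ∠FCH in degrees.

1. ∠CRU = 35°  [UR∥FH, corresponding at R]
2. ∠RCU = 69°  [△CUR]
3. ∠FCH = 69°  [U on CF, R on CH]

∠FCH = 69°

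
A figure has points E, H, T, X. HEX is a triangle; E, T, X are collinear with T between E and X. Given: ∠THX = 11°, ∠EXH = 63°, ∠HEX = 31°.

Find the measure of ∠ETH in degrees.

1. ∠HXT = 63°  [T on ray XE]
2. ∠HTX = 106°  [△HTX]
3. ∠ETH = 74°  [linear pair at T on EX]

∠ETH = 74°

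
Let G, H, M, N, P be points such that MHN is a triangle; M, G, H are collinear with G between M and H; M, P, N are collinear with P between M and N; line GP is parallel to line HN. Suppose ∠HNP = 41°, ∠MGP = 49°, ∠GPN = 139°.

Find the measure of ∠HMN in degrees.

1. ∠HNM = 41°  [P on ray NM]
2. ∠MHN = 49°  [GP∥HN, corresponding at G]
3. ∠HMN = 90°  [△MHN]

∠HMN = 90°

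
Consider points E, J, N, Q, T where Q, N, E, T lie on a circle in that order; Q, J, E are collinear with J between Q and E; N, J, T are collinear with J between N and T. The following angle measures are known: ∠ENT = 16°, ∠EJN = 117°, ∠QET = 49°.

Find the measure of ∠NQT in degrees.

∠NQT = 84°

1. ∠EQT = 16°  [same arc ET]
2. ∠QJT = 117°  [vertical angles at J]
3. ∠QNT = 49°  [same arc QT]
4. ∠NTQ = 47°  [△QJT]
5. ∠NQT = 84°  [△QNT]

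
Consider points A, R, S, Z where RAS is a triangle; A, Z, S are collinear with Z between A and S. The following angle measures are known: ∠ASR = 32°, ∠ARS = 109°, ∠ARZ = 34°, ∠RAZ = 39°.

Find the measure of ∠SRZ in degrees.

1. ∠RSZ = 32°  [Z on ray SA]
2. ∠AZR = 107°  [△RAZ]
3. ∠RZS = 73°  [linear pair at Z on AS]
4. ∠SRZ = 75°  [△RZS]

∠SRZ = 75°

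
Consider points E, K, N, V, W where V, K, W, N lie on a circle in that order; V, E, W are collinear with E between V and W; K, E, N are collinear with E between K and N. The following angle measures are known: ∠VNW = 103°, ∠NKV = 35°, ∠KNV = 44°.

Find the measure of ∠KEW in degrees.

1. ∠VKW = 77°  [cyclic VKWN, opposite ∠K+∠N]
2. ∠KWV = 44°  [same arc VK]
3. ∠KVW = 59°  [△VKW]
4. ∠KEV = 86°  [△VEK]
5. ∠KEW = 94°  [linear pair at E on VW]

∠KEW = 94°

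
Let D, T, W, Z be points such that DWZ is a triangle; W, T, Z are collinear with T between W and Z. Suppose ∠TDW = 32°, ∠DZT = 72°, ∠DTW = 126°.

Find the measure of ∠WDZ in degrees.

∠WDZ = 86°

1. ∠DWT = 22°  [△DWT]
2. ∠DZW = 72°  [T on ray ZW]
3. ∠DWZ = 22°  [T on ray WZ]
4. ∠WDZ = 86°  [△DWZ]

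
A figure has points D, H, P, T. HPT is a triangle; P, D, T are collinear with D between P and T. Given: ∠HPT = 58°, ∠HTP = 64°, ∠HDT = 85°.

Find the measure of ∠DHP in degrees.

∠DHP = 27°

1. ∠DPH = 58°  [D on ray PT]
2. ∠HDP = 95°  [linear pair at D on PT]
3. ∠DHP = 27°  [△HPD]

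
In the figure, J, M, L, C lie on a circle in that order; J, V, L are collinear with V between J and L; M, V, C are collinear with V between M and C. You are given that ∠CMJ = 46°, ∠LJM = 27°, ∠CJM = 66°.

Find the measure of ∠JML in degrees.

1. ∠JCM = 68°  [△JMC]
2. ∠JLM = 68°  [same arc JM]
3. ∠JML = 85°  [△JML]

∠JML = 85°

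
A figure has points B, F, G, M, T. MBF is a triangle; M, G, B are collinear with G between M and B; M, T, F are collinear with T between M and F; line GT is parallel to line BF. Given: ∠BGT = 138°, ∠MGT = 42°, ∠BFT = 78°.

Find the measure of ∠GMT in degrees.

1. ∠FBM = 42°  [GT∥BF, corresponding at G]
2. ∠BFM = 78°  [T on ray FM]
3. ∠BMF = 60°  [△MBF]
4. ∠GMT = 60°  [G on MB, T on MF]

∠GMT = 60°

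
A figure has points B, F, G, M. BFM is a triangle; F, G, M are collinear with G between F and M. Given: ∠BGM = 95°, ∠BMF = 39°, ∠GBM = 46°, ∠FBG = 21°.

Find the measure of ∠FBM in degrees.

∠FBM = 67°

1. ∠BGF = 85°  [linear pair at G on FM]
2. ∠BFG = 74°  [△BFG]
3. ∠BFM = 74°  [G on ray FM]
4. ∠FBM = 67°  [△BFM]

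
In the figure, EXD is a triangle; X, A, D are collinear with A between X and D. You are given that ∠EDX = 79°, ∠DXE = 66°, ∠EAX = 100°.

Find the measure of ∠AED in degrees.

1. ∠ADE = 79°  [A on ray DX]
2. ∠DAE = 80°  [linear pair at A on XD]
3. ∠AED = 21°  [△EAD]

∠AED = 21°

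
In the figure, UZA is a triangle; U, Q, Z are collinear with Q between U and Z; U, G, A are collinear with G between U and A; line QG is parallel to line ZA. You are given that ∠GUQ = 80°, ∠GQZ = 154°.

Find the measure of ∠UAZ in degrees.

1. ∠GQU = 26°  [linear pair at Q on UZ]
2. ∠QGU = 74°  [△UQG]
3. ∠UAZ = 74°  [QG∥ZA, corresponding at G]

∠UAZ = 74°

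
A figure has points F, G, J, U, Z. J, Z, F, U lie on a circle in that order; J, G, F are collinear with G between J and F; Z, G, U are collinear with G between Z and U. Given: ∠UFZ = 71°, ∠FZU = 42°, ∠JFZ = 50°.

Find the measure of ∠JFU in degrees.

1. ∠UJZ = 109°  [cyclic JZFU, opposite ∠J+∠F]
2. ∠JUZ = 50°  [same arc JZ]
3. ∠JZU = 21°  [△JZU]
4. ∠JFU = 21°  [same arc JU]

∠JFU = 21°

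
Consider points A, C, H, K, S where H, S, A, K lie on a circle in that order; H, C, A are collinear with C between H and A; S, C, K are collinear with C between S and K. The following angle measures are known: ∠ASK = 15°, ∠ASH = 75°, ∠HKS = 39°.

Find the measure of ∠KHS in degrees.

1. ∠AHK = 15°  [same arc AK]
2. ∠AKH = 105°  [cyclic HSAK, opposite ∠S+∠K]
3. ∠HAK = 60°  [△HAK]
4. ∠HSK = 60°  [same arc HK]
5. ∠KHS = 81°  [△HSK]

∠KHS = 81°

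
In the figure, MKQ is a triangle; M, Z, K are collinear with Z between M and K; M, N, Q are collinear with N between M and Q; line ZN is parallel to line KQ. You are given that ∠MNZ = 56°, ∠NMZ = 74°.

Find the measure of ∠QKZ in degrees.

1. ∠MZN = 50°  [△MZN]
2. ∠KZN = 130°  [linear pair at Z on MK]
3. ∠QKZ = 50°  [ZN∥KQ, co-interior at K–Z]

∠QKZ = 50°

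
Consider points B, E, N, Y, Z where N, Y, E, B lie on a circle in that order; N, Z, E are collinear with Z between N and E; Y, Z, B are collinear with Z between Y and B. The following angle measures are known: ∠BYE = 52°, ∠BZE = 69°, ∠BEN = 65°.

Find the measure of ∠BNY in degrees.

1. ∠BNE = 52°  [same arc EB]
2. ∠BZN = 111°  [linear pair at Z on NE]
3. ∠BYN = 65°  [same arc NB]
4. ∠NBY = 17°  [△NZB]
5. ∠BNY = 98°  [△NYB]

∠BNY = 98°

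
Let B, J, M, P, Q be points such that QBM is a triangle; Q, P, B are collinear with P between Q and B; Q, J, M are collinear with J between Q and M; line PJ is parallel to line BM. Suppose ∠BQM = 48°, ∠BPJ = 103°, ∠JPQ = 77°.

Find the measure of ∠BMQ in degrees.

∠BMQ = 55°

1. ∠JQP = 48°  [P on QB, J on QM]
2. ∠PJQ = 55°  [△QPJ]
3. ∠BMQ = 55°  [PJ∥BM, corresponding at J]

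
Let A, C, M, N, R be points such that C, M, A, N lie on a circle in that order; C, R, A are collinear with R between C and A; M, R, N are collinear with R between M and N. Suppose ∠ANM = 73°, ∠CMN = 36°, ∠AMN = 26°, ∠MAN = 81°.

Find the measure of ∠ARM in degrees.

∠ARM = 109°

1. ∠ACM = 73°  [same arc MA]
2. ∠CRM = 71°  [△CRM]
3. ∠ARM = 109°  [linear pair at R on CA]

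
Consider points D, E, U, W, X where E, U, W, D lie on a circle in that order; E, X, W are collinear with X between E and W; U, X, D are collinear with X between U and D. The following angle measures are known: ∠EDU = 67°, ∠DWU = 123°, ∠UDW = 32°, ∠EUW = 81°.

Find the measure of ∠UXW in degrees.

∠UXW = 88°

1. ∠EWU = 67°  [same arc EU]
2. ∠DUW = 25°  [△UWD]
3. ∠UXW = 88°  [△UXW]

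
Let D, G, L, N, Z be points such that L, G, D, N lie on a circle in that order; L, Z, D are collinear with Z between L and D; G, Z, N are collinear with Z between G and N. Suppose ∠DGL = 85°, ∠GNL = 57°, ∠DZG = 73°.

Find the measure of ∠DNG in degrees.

∠DNG = 38°

1. ∠GDL = 57°  [same arc LG]
2. ∠DLG = 38°  [△LGD]
3. ∠DNG = 38°  [same arc GD]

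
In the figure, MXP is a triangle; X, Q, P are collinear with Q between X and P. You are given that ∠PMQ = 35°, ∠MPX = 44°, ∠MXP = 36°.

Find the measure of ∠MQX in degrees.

∠MQX = 79°

1. ∠MPQ = 44°  [Q on ray PX]
2. ∠MQP = 101°  [△MQP]
3. ∠MQX = 79°  [linear pair at Q on XP]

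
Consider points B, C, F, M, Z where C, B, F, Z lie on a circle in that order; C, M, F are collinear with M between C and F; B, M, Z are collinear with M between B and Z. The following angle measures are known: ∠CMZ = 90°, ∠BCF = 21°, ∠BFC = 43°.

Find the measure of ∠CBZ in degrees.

∠CBZ = 69°

1. ∠BMF = 90°  [vertical angles at M]
2. ∠BMC = 90°  [linear pair at M on CF]
3. ∠CBZ = 69°  [△CMB]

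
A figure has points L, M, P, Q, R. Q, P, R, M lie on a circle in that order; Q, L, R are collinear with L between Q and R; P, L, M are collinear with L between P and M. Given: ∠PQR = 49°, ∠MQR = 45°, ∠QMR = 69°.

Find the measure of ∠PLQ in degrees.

∠PLQ = 65°

1. ∠PMR = 49°  [same arc PR]
2. ∠MRQ = 66°  [△QRM]
3. ∠MLR = 65°  [△RLM]
4. ∠PLQ = 65°  [vertical angles at L]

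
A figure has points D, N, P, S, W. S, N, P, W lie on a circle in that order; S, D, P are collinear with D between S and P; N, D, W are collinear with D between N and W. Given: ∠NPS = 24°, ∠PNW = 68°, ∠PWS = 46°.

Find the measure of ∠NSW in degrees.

1. ∠NWS = 24°  [same arc SN]
2. ∠PSW = 68°  [same arc PW]
3. ∠SPW = 66°  [△SPW]
4. ∠SNW = 66°  [same arc SW]
5. ∠NSW = 90°  [△SNW]

∠NSW = 90°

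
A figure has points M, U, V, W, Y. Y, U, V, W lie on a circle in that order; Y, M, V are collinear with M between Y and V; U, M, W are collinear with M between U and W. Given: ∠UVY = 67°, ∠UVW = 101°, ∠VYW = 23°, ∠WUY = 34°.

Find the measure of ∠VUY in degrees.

∠VUY = 57°

1. ∠WVY = 34°  [same arc YW]
2. ∠VWY = 123°  [△YVW]
3. ∠VUY = 57°  [cyclic YUVW, opposite ∠U+∠W]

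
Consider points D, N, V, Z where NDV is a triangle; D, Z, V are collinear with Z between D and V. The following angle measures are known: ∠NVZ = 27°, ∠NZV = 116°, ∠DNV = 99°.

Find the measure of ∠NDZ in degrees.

∠NDZ = 54°

1. ∠DVN = 27°  [Z on ray VD]
2. ∠NDV = 54°  [△NDV]
3. ∠NDZ = 54°  [Z on ray DV]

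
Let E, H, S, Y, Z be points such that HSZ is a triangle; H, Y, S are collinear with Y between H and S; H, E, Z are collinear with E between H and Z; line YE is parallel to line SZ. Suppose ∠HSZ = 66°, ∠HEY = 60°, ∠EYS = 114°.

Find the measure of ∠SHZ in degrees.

∠SHZ = 54°

1. ∠EYH = 66°  [YE∥SZ, corresponding at Y]
2. ∠EHY = 54°  [△HYE]
3. ∠SHZ = 54°  [Y on HS, E on HZ]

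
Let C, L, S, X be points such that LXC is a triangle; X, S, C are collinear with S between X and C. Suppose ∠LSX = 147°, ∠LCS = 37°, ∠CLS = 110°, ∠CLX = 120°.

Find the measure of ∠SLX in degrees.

1. ∠LCX = 37°  [S on ray CX]
2. ∠CXL = 23°  [△LXC]
3. ∠LXS = 23°  [S on ray XC]
4. ∠SLX = 10°  [△LXS]

∠SLX = 10°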